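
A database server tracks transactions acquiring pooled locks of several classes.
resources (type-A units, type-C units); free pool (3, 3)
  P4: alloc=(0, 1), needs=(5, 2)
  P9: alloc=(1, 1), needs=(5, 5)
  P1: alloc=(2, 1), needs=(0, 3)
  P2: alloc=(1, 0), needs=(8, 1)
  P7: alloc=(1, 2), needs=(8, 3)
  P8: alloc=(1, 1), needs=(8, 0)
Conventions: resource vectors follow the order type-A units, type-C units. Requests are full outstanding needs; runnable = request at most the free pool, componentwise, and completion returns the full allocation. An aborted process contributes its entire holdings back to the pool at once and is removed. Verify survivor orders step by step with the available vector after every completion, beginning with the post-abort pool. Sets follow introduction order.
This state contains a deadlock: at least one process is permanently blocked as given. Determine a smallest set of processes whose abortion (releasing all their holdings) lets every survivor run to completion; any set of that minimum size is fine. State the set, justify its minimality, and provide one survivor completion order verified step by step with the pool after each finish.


The answer: abort P2 and P8.
Key observation: the returned (2, 1) from P2 and P8 is what brings P7 — unrunnable before, under any order — into play at step 3.
No one abort is enough; case by case: P4 alone leaves P2 blocked (short on type-A units); P9 alone leaves P2 blocked (short on type-A units); P1 alone leaves P2 blocked (short on type-A units); P2 alone leaves P7 blocked (short on type-A units); P7 alone leaves P2 blocked (short on type-A units); P8 alone leaves P2 blocked (short on type-A units).
One survivor order: P1, P9, P7, P4. Step-by-step check (post-abort pool first):
  pool = (5, 4)
  run P1 (needs (0, 3), free (5, 4)); after release of (2, 1) the pool is (7, 5)
  run P9 (needs (5, 5), free (7, 5)); after release of (1, 1) the pool is (8, 6)
  run P7 (needs (8, 3), free (8, 6)); after release of (1, 2) the pool is (9, 8)
  run P4 (needs (5, 2), free (9, 8)); after release of (0, 1) the pool is (9, 9)


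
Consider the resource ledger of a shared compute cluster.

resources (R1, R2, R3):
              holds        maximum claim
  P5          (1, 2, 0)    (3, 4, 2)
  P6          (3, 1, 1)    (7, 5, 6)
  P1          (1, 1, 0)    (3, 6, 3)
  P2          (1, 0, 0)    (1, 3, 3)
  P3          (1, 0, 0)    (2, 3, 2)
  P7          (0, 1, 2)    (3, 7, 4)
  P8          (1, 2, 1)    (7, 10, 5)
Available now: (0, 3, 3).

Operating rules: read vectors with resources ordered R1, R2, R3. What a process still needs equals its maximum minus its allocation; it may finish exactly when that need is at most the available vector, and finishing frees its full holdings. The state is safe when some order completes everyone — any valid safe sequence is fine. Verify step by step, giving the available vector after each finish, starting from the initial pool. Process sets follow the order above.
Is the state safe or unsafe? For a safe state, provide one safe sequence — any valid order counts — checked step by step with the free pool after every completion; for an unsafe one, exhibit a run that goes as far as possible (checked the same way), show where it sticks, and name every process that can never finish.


The state is SAFE; one workable sequence: P2, P3, P5, P1, P7, P6, P8.
Key observation: the order's first zero-slack moment is P2 ((0, 3, 3) needed, (0, 3, 3) free — a requested resource with nothing to spare).
Check, step by step:
  pool = (0, 3, 3)
  P2: need (0, 3, 3) fits (0, 3, 3); releases (1, 0, 0), pool now (1, 3, 3)
  P3: need (1, 3, 2) fits (1, 3, 3); releases (1, 0, 0), pool now (2, 3, 3)
  P5: need (2, 2, 2) fits (2, 3, 3); releases (1, 2, 0), pool now (3, 5, 3)
  P1: need (2, 5, 3) fits (3, 5, 3); releases (1, 1, 0), pool now (4, 6, 3)
  P7: need (3, 6, 2) fits (4, 6, 3); releases (0, 1, 2), pool now (4, 7, 5)
  P6: need (4, 4, 5) fits (4, 7, 5); releases (3, 1, 1), pool now (7, 8, 6)
  P8: need (6, 8, 4) fits (7, 8, 6); releases (1, 2, 1), pool now (8, 10, 7)


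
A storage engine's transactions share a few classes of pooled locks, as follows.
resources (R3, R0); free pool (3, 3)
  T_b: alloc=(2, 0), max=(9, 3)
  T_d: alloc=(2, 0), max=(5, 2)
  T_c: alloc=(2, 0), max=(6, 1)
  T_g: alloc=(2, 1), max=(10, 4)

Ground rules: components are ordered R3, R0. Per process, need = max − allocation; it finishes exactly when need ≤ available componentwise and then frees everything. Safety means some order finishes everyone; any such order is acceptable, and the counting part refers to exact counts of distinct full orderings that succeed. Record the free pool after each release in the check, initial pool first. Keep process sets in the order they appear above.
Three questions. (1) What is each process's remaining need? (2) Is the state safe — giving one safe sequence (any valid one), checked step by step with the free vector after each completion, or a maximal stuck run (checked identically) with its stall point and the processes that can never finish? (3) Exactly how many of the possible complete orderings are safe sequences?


(1) Remaining need (order R3, R0):
  T_b: (7, 3)
  T_d: (3, 2)
  T_c: (4, 1)
  T_g: (8, 3)
(2) SAFE, for example via the order T_d, T_c, T_b, T_g.
Key observation: T_d is the earliest step where a requested resource binds exactly: need (3, 2), pool (3, 3) at its turn.
Verifying each step:
  pool = (3, 3)
  run T_d (needs (3, 2), free (3, 3)); after release of (2, 0) the pool is (5, 3)
  run T_c (needs (4, 1), free (5, 3)); after release of (2, 0) the pool is (7, 3)
  run T_b (needs (7, 3), free (7, 3)); after release of (2, 0) the pool is (9, 3)
  run T_g (needs (8, 3), free (9, 3)); after release of (2, 1) the pool is (11, 4)
(3) Exactly 1 of the possible complete orderings is a safe sequence.


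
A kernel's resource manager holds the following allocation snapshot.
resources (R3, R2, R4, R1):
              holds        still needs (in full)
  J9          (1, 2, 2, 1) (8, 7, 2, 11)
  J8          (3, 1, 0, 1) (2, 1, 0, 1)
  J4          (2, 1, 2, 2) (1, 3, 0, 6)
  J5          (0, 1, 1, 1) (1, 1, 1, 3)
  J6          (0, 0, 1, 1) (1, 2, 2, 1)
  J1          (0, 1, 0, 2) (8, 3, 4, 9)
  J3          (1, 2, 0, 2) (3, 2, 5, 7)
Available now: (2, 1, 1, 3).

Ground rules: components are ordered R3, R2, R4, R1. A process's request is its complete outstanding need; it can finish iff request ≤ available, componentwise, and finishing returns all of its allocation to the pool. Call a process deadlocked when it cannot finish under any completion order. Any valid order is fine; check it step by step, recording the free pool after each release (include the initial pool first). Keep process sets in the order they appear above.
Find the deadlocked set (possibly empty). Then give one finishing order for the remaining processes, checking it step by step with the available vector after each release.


No process is deadlocked.
Key observation: J5 leads a chain of completions in which each release enables another process.
The rest can finish in the order J5, J6, J8, J4, J3, J1, J9. Verifying each step:
  pool = (2, 1, 1, 3)
  J5 needs (1, 1, 1, 3) <= (2, 1, 1, 3) -> finishes; pool += (0, 1, 1, 1) = (2, 2, 2, 4)
  J6 needs (1, 2, 2, 1) <= (2, 2, 2, 4) -> finishes; pool += (0, 0, 1, 1) = (2, 2, 3, 5)
  J8 needs (2, 1, 0, 1) <= (2, 2, 3, 5) -> finishes; pool += (3, 1, 0, 1) = (5, 3, 3, 6)
  J4 needs (1, 3, 0, 6) <= (5, 3, 3, 6) -> finishes; pool += (2, 1, 2, 2) = (7, 4, 5, 8)
  J3 needs (3, 2, 5, 7) <= (7, 4, 5, 8) -> finishes; pool += (1, 2, 0, 2) = (8, 6, 5, 10)
  J1 needs (8, 3, 4, 9) <= (8, 6, 5, 10) -> finishes; pool += (0, 1, 0, 2) = (8, 7, 5, 12)
  J9 needs (8, 7, 2, 11) <= (8, 7, 5, 12) -> finishes; pool += (1, 2, 2, 1) = (9, 9, 7, 13)


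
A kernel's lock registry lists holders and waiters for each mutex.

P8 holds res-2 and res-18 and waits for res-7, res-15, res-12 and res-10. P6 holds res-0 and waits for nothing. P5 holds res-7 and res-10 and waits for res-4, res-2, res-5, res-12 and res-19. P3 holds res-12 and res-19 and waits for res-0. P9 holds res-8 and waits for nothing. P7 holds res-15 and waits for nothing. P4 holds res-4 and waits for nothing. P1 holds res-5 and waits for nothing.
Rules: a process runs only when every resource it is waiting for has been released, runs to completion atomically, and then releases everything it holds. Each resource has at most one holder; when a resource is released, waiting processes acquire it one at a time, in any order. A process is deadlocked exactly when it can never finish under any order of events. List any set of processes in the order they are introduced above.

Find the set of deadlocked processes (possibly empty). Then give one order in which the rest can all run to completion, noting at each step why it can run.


Deadlocked set: P8 and P5.
Key observation: along P8 -> P5 -> P8, each member waits on what the next one holds — a deadlock; no other process is dragged down with it.
The rest can finish in the order P7, P4, P9, P1, P6, P3.
Verifying each step:
  P7: no waits; runs immediately, freeing res-15
  P4: no waits; runs immediately, freeing res-4
  P9: no waits; runs immediately, freeing res-8
  P1: no waits; runs immediately, freeing res-5
  P6: no waits; runs immediately, freeing res-0
  P3 waits on res-0 — all released -> runs and releases res-12 and res-19


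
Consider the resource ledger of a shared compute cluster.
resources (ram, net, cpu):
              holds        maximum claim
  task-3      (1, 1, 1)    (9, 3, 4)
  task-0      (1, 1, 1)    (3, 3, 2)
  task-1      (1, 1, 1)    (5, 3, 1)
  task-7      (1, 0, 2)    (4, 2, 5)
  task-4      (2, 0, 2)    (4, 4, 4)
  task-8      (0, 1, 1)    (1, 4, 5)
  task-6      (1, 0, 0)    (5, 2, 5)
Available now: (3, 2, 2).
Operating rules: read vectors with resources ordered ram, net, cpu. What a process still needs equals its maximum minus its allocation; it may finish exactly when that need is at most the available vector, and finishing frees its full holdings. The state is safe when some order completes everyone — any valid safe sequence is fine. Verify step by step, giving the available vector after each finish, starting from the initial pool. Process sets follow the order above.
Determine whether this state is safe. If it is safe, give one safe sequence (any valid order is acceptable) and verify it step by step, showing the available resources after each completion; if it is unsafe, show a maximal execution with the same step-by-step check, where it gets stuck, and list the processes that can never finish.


SAFE. One safe sequence: task-0, task-7, task-8, task-1, task-4, task-6, task-3.
Key observation: reading the order forward, task-0 is the first process whose need (2, 2, 1) meets the free pool (3, 2, 2) exactly on a resource it requests.
Step-by-step check:
  pool = (3, 2, 2)
  task-0: need (2, 2, 1) fits (3, 2, 2); releases (1, 1, 1), pool now (4, 3, 3)
  task-7: need (3, 2, 3) fits (4, 3, 3); releases (1, 0, 2), pool now (5, 3, 5)
  task-8: need (1, 3, 4) fits (5, 3, 5); releases (0, 1, 1), pool now (5, 4, 6)
  task-1: need (4, 2, 0) fits (5, 4, 6); releases (1, 1, 1), pool now (6, 5, 7)
  task-4: need (2, 4, 2) fits (6, 5, 7); releases (2, 0, 2), pool now (8, 5, 9)
  task-6: need (4, 2, 5) fits (8, 5, 9); releases (1, 0, 0), pool now (9, 5, 9)
  task-3: need (8, 2, 3) fits (9, 5, 9); releases (1, 1, 1), pool now (10, 6, 10)


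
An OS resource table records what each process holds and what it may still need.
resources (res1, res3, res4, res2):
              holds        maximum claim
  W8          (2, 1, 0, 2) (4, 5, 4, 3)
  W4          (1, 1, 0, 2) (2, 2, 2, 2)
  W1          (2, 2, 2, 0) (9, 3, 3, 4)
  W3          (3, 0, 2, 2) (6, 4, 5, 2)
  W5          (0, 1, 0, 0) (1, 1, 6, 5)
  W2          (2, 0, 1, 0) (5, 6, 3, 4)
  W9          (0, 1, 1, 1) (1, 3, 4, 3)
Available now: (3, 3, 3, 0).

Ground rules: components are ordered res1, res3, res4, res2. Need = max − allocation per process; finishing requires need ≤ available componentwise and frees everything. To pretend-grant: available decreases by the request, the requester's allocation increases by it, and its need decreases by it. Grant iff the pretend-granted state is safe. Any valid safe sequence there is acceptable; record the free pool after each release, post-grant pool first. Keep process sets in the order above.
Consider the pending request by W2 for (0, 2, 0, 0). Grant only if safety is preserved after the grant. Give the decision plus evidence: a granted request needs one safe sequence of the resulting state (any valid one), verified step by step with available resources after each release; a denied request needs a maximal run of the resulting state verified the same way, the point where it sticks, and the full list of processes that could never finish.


DENY: after the grant no complete ordering would exist.
Key observation: after W4, W9 the pool peaks at (4, 3, 4, 3), and each blocked process is short somewhere: W8 on res3; W1 on res1, res2; W3 on res3; W5 on res4, res2; W2 on res3, res2.
On the post-grant state, W4, W9 is a maximal run — nothing extends it. Verifying each step:
  pool = (3, 1, 3, 0)
  W4 needs (1, 1, 2, 0) <= (3, 1, 3, 0) -> finishes; pool += (1, 1, 0, 2) = (4, 2, 3, 2)
  W9 needs (1, 2, 3, 2) <= (4, 2, 3, 2) -> finishes; pool += (0, 1, 1, 1) = (4, 3, 4, 3)
  W8 still needs (2, 4, 4, 1) but only (4, 3, 4, 3) is free — short on res3
  W1 still needs (7, 1, 1, 4) but only (4, 3, 4, 3) is free — short on res1 and res2
  W3 still needs (3, 4, 3, 0) but only (4, 3, 4, 3) is free — short on res3
  W5 still needs (1, 0, 6, 5) but only (4, 3, 4, 3) is free — short on res4 and res2
  W2 still needs (3, 4, 2, 4) but only (4, 3, 4, 3) is free — short on res3 and res2
Processes that could never finish after the grant: W8, W1, W3, W5 and W2.


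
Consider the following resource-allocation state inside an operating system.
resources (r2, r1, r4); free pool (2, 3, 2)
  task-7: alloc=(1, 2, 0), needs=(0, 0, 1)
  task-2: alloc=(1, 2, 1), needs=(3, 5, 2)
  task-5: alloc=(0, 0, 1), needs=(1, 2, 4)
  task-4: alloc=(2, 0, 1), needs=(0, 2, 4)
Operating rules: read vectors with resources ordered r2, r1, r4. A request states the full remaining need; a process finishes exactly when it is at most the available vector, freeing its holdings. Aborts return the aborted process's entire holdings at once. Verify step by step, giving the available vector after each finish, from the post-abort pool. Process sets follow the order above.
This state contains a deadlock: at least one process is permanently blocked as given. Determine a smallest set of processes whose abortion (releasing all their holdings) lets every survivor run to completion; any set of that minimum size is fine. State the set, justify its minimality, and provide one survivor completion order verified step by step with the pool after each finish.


The answer: abort task-5.
Key observation: aborting task-5 returns (0, 0, 1), and task-4 — hopeless before — runs at step 3 with the returned capacity in the pool.
Minimality: the empty abort set fails — the state is deadlocked as it stands.
One survivor order: task-7, task-2, task-4. Verifying each step (post-abort pool first):
  pool = (2, 3, 3)
  run task-7 (needs (0, 0, 1), free (2, 3, 3)); after release of (1, 2, 0) the pool is (3, 5, 3)
  run task-2 (needs (3, 5, 2), free (3, 5, 3)); after release of (1, 2, 1) the pool is (4, 7, 4)
  run task-4 (needs (0, 2, 4), free (4, 7, 4)); after release of (2, 0, 1) the pool is (6, 7, 5)


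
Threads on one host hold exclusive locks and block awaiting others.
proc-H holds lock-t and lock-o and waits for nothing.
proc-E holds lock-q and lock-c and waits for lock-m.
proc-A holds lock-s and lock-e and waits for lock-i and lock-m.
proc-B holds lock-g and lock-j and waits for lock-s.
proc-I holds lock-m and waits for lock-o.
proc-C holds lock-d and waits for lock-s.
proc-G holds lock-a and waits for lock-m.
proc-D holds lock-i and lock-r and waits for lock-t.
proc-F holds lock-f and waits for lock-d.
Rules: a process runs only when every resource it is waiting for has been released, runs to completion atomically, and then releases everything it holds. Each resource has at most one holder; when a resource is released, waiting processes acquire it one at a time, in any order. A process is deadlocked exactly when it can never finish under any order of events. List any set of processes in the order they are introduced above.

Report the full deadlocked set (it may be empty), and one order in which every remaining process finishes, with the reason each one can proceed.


The deadlocked set is empty.
Key observation: the wait graph is acyclic; completion cascades from the unblocked processes through everyone else.
A valid finishing order for the others: proc-H, proc-D, proc-I, proc-A, proc-C, proc-B, proc-F, proc-E, proc-G.
Verifying each step:
  proc-H: no waits; runs immediately, freeing lock-t and lock-o
  proc-D: everything it awaited (lock-t) is free; runs, freeing lock-i and lock-r
  proc-I: everything it awaited (lock-o) is free; runs, freeing lock-m
  proc-A: everything it awaited (lock-i and lock-m) is free; runs, freeing lock-s and lock-e
  proc-C: everything it awaited (lock-s) is free; runs, freeing lock-d
  proc-B: everything it awaited (lock-s) is free; runs, freeing lock-g and lock-j
  proc-F: everything it awaited (lock-d) is free; runs, freeing lock-f
  proc-E: everything it awaited (lock-m) is free; runs, freeing lock-q and lock-c
  proc-G: everything it awaited (lock-m) is free; runs, freeing lock-a


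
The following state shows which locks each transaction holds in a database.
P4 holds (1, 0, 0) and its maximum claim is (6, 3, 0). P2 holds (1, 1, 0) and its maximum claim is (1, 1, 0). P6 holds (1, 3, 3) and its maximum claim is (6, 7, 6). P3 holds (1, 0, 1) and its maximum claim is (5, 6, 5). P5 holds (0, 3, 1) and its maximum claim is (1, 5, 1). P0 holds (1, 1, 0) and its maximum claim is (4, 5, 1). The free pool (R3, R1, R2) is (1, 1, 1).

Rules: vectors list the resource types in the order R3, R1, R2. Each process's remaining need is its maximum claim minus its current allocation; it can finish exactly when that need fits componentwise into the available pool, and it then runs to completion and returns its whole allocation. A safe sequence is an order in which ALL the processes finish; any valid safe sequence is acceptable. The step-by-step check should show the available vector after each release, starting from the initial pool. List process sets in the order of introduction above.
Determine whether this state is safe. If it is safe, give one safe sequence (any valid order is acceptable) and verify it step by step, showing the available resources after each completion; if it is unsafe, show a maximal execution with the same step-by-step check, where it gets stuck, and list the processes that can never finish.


The state is UNSAFE.
Key observation: the wall is R3: completing P2, P5 brings the pool only to (2, 5, 2), and all the rest need more.
The run P2, P5 cannot be extended any further. Verifying each step:
  pool = (1, 1, 1)
  P2: need (0, 0, 0) fits (1, 1, 1); releases (1, 1, 0), pool now (2, 2, 1)
  P5: need (1, 2, 0) fits (2, 2, 1); releases (0, 3, 1), pool now (2, 5, 2)
  blocked: P4 wants (5, 3, 0), pool (2, 5, 2) — not enough R3
  blocked: P6 wants (5, 4, 3), pool (2, 5, 2) — not enough R3 and R2
  blocked: P3 wants (4, 6, 4), pool (2, 5, 2) — not enough R3, R1 and R2
  blocked: P0 wants (3, 4, 1), pool (2, 5, 2) — not enough R3
Processes that can never finish: P4, P6, P3 and P0.


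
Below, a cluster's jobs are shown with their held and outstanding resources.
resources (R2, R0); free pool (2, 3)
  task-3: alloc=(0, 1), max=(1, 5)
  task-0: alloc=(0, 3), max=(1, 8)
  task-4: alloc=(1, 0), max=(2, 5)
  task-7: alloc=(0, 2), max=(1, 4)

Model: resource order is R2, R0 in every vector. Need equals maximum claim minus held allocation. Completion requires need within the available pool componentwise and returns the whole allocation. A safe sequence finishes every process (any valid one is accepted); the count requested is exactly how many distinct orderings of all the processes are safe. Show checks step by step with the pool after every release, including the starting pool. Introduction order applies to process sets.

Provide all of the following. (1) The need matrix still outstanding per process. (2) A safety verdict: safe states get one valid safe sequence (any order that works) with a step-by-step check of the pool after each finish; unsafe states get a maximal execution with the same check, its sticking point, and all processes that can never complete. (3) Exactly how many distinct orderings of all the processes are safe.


(1) Outstanding need per process (order R2, R0):
  task-3: (1, 4)
  task-0: (1, 5)
  task-4: (1, 5)
  task-7: (1, 2)
(2) The state is SAFE; one workable sequence: task-7, task-4, task-3, task-0.
Key observation: task-4 marks the first exact bind of the order: its need (1, 5) fits the free (2, 5) with zero slack on a requested resource.
Check, step by step:
  pool = (2, 3)
  task-7: need (1, 2) fits (2, 3); releases (0, 2), pool now (2, 5)
  task-4: need (1, 5) fits (2, 5); releases (1, 0), pool now (3, 5)
  task-3: need (1, 4) fits (3, 5); releases (0, 1), pool now (3, 6)
  task-0: need (1, 5) fits (3, 6); releases (0, 3), pool now (3, 9)
(3) Precisely 6 of the possible complete orderings are safe sequences.


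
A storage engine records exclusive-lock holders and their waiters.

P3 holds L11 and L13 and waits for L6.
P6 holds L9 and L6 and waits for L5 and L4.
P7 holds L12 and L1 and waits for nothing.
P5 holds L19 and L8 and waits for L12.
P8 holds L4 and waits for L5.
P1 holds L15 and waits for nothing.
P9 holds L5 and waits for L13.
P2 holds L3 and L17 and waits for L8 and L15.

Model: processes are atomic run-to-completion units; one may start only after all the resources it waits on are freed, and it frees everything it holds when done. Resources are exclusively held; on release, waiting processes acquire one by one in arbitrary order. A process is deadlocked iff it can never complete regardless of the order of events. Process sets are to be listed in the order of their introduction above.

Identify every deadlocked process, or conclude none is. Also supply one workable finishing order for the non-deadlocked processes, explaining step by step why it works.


The deadlocked set is P3, P6, P8 and P9.
Key observation: nobody on the ring P3 -> P6 -> P8 -> P9 -> P3 can start until another member finishes, which never happens; no other process is dragged down with it.
The rest can finish in the order P7, P5, P1, P2.
Step-by-step check:
  P7: no waits; runs immediately, freeing L12 and L1
  run P5 (all its waits — L12 — are resolved); releases L19 and L8
  P1: no waits; runs immediately, freeing L15
  run P2 (all its waits — L8 and L15 — are resolved); releases L3 and L17


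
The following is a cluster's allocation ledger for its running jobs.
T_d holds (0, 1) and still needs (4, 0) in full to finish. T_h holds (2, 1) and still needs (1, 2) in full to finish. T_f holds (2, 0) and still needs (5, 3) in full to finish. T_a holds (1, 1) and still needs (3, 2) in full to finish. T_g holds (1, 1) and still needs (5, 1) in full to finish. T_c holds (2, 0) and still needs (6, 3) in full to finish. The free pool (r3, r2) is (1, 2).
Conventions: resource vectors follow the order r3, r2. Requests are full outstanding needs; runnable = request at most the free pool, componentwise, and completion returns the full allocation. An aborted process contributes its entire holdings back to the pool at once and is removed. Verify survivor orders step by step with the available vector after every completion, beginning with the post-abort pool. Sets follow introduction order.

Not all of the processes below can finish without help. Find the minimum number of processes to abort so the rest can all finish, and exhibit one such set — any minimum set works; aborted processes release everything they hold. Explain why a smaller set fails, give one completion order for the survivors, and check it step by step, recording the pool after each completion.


Minimum abort set: T_g.
Key observation: T_f was stuck for good until T_g gave back (1, 1); in the order shown it finishes at step 4.
No smaller set exists: with zero aborts the deadlock remains.
The survivors complete as T_h, T_a, T_d, T_f, T_c. Verifying each step (starting from the post-abort pool):
  pool = (2, 3)
  T_h needs (1, 2) <= (2, 3) -> finishes; pool += (2, 1) = (4, 4)
  T_a needs (3, 2) <= (4, 4) -> finishes; pool += (1, 1) = (5, 5)
  T_d needs (4, 0) <= (5, 5) -> finishes; pool += (0, 1) = (5, 6)
  T_f needs (5, 3) <= (5, 6) -> finishes; pool += (2, 0) = (7, 6)
  T_c needs (6, 3) <= (7, 6) -> finishes; pool += (2, 0) = (9, 6)


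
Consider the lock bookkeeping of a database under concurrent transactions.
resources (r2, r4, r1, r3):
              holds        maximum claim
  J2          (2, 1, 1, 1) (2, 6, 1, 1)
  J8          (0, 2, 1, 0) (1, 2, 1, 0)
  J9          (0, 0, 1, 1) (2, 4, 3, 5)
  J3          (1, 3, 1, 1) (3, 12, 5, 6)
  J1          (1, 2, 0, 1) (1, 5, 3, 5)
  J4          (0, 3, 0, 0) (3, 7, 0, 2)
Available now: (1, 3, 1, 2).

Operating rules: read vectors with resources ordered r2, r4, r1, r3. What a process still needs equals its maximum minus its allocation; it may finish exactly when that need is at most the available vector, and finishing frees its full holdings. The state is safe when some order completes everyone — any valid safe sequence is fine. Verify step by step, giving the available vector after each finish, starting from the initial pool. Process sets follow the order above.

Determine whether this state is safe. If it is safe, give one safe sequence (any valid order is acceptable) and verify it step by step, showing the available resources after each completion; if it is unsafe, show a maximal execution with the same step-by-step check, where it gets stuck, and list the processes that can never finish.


UNSAFE — no complete ordering exists.
Key observation: even finishing J8, J2, J4 leaves just (3, 9, 3, 3) free — too little r3 for any of the remaining processes.
Going as far as possible: J8, J2, J4; after that, nothing fits. Check, step by step:
  pool = (1, 3, 1, 2)
  J8: need (1, 0, 0, 0) fits (1, 3, 1, 2); releases (0, 2, 1, 0), pool now (1, 5, 2, 2)
  J2: need (0, 5, 0, 0) fits (1, 5, 2, 2); releases (2, 1, 1, 1), pool now (3, 6, 3, 3)
  J4: need (3, 4, 0, 2) fits (3, 6, 3, 3); releases (0, 3, 0, 0), pool now (3, 9, 3, 3)
  J9 still needs (2, 4, 2, 4) but only (3, 9, 3, 3) is free — short on r3
  J3 still needs (2, 9, 4, 5) but only (3, 9, 3, 3) is free — short on r1 and r3
  J1 still needs (0, 3, 3, 4) but only (3, 9, 3, 3) is free — short on r3
Processes that can never finish: J9, J3 and J1.


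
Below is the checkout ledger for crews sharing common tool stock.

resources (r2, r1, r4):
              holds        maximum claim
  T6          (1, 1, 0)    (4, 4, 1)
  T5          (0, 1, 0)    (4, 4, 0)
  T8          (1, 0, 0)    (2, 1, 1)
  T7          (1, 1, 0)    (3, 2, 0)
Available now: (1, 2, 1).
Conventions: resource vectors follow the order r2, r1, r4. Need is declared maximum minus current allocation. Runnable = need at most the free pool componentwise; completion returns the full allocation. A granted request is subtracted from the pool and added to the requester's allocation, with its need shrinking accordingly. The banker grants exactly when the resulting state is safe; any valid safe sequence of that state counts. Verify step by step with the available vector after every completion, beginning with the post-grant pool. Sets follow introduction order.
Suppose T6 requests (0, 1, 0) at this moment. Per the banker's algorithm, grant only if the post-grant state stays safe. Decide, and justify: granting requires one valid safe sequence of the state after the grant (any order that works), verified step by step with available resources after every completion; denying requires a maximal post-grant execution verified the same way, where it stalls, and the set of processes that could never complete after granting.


GRANT. The post-grant state is safe; one safe sequence: T8, T7, T6, T5.
Key observation: the grant leaves (1, 1, 1) free — enough for T8, whose release restarts the cascade.
Step-by-step check of the post-grant state:
  pool = (1, 1, 1)
  run T8 (needs (1, 1, 1), free (1, 1, 1)); after release of (1, 0, 0) the pool is (2, 1, 1)
  run T7 (needs (2, 1, 0), free (2, 1, 1)); after release of (1, 1, 0) the pool is (3, 2, 1)
  run T6 (needs (3, 2, 1), free (3, 2, 1)); after release of (1, 2, 0) the pool is (4, 4, 1)
  run T5 (needs (4, 3, 0), free (4, 4, 1)); after release of (0, 1, 0) the pool is (4, 5, 1)


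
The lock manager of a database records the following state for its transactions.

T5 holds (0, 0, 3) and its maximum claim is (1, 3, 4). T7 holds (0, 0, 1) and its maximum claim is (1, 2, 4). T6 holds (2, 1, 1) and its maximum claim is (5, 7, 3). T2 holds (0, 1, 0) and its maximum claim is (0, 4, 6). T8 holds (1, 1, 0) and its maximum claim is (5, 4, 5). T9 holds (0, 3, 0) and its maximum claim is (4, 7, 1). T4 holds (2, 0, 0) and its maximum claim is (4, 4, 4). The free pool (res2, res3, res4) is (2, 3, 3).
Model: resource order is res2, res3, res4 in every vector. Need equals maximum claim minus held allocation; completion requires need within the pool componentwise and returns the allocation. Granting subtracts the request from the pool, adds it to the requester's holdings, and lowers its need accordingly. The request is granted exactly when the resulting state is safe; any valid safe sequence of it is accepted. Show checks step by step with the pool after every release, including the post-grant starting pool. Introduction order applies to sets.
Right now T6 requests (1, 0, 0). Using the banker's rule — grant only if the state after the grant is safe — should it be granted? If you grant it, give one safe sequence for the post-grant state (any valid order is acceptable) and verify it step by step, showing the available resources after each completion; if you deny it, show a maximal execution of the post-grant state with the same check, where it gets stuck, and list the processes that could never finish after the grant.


DENY: after the grant no complete ordering would exist.
Key observation: once T7, T5, T2 finish, the pool peaks at (1, 4, 7) — and every remaining process still needs more res2 than that.
On the post-grant state, T7, T5, T2 is a maximal run — nothing extends it. Walking it through:
  pool = (1, 3, 3)
  run T7 (needs (1, 2, 3), free (1, 3, 3)); after release of (0, 0, 1) the pool is (1, 3, 4)
  run T5 (needs (1, 3, 1), free (1, 3, 4)); after release of (0, 0, 3) the pool is (1, 3, 7)
  run T2 (needs (0, 3, 6), free (1, 3, 7)); after release of (0, 1, 0) the pool is (1, 4, 7)
  T6 cannot run: need (2, 6, 2) vs free (1, 4, 7) (insufficient res2 and res3)
  T8 cannot run: need (4, 3, 5) vs free (1, 4, 7) (insufficient res2)
  T9 cannot run: need (4, 4, 1) vs free (1, 4, 7) (insufficient res2)
  T4 cannot run: need (2, 4, 4) vs free (1, 4, 7) (insufficient res2)
Processes that could never finish after the grant: T6, T8, T9 and T4.


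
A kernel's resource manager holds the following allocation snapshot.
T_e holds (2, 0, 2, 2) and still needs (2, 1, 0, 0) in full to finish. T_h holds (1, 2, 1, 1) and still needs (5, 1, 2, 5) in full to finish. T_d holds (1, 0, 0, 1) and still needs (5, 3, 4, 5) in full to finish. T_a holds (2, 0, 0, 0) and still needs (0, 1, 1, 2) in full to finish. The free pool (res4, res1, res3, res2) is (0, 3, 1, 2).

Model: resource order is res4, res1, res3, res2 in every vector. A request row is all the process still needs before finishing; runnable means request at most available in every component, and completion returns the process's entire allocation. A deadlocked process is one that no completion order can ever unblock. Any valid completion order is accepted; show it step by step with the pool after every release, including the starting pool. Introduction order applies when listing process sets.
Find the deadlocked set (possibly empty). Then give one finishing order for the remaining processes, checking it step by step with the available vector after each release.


Deadlocked set: T_h and T_d.
Key observation: T_a, T_e can finish, but then (4, 3, 3, 4) is all there is, and the blocked group's res4 demands exceed it.
One completion order for the rest: T_a, T_e. Walking it through:
  pool = (0, 3, 1, 2)
  run T_a (needs (0, 1, 1, 2), free (0, 3, 1, 2)); after release of (2, 0, 0, 0) the pool is (2, 3, 1, 2)
  run T_e (needs (2, 1, 0, 0), free (2, 3, 1, 2)); after release of (2, 0, 2, 2) the pool is (4, 3, 3, 4)
None of the blocked processes ever fits:
  T_h still needs (5, 1, 2, 5) but only (4, 3, 3, 4) is free — short on res4 and res2
  T_d still needs (5, 3, 4, 5) but only (4, 3, 3, 4) is free — short on res4, res3 and res2


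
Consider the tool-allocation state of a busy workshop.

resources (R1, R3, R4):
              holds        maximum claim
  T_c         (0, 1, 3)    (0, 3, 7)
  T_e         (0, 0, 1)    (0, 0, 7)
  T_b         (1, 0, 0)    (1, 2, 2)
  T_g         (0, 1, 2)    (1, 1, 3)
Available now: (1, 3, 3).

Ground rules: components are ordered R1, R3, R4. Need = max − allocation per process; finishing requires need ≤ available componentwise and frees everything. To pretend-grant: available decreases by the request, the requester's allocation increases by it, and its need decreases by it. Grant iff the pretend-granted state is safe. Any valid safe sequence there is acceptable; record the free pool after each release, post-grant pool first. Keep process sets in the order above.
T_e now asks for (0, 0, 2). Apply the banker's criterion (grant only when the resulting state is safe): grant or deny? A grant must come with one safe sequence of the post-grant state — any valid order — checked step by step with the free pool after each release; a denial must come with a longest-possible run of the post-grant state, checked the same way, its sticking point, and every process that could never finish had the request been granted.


DENY — the pretend-granted state is unsafe.
Key observation: the pool after T_g, T_b is (2, 4, 3); every surviving request exceeds it in R4, so progress ends there.
Pretend the grant happened; the run T_g, T_b goes as far as possible. Check, step by step:
  pool = (1, 3, 1)
  T_g needs (1, 0, 1) <= (1, 3, 1) -> finishes; pool += (0, 1, 2) = (1, 4, 3)
  T_b needs (0, 2, 2) <= (1, 4, 3) -> finishes; pool += (1, 0, 0) = (2, 4, 3)
  T_c cannot run: need (0, 2, 4) vs free (2, 4, 3) (insufficient R4)
  T_e cannot run: need (0, 0, 4) vs free (2, 4, 3) (insufficient R4)
Processes that could never finish after the grant: T_c and T_e.


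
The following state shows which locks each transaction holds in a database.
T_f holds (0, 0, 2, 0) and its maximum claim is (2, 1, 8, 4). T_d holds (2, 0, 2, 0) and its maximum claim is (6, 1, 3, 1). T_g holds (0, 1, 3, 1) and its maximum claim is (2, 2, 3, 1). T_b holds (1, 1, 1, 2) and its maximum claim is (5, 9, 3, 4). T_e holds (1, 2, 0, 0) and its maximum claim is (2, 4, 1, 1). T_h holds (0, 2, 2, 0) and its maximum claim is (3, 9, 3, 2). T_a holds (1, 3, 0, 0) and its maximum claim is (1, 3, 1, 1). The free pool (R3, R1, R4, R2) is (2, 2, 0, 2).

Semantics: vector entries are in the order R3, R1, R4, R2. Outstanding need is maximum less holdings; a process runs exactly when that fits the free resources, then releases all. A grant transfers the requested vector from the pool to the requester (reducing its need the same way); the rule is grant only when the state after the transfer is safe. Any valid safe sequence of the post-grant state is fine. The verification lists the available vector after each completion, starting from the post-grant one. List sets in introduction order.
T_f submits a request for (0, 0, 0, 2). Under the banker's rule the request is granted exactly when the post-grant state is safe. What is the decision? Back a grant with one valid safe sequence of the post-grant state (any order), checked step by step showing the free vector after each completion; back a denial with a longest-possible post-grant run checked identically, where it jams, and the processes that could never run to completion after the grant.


DENY — the pretend-granted state is unsafe.
Key observation: once T_g, T_a, T_e, T_d finish, the pool peaks at (6, 8, 5, 1) — and every remaining process still needs more R2 than that.
On the post-grant state, T_g, T_a, T_e, T_d is a maximal run — nothing extends it. Step-by-step check:
  pool = (2, 2, 0, 0)
  T_g needs (2, 1, 0, 0) <= (2, 2, 0, 0) -> finishes; pool += (0, 1, 3, 1) = (2, 3, 3, 1)
  T_a needs (0, 0, 1, 1) <= (2, 3, 3, 1) -> finishes; pool += (1, 3, 0, 0) = (3, 6, 3, 1)
  T_e needs (1, 2, 1, 1) <= (3, 6, 3, 1) -> finishes; pool += (1, 2, 0, 0) = (4, 8, 3, 1)
  T_d needs (4, 1, 1, 1) <= (4, 8, 3, 1) -> finishes; pool += (2, 0, 2, 0) = (6, 8, 5, 1)
  blocked: T_f wants (2, 1, 6, 2), pool (6, 8, 5, 1) — not enough R4 and R2
  blocked: T_b wants (4, 8, 2, 2), pool (6, 8, 5, 1) — not enough R2
  blocked: T_h wants (3, 7, 1, 2), pool (6, 8, 5, 1) — not enough R2
Had the request been granted, T_f, T_b and T_h could never finish.


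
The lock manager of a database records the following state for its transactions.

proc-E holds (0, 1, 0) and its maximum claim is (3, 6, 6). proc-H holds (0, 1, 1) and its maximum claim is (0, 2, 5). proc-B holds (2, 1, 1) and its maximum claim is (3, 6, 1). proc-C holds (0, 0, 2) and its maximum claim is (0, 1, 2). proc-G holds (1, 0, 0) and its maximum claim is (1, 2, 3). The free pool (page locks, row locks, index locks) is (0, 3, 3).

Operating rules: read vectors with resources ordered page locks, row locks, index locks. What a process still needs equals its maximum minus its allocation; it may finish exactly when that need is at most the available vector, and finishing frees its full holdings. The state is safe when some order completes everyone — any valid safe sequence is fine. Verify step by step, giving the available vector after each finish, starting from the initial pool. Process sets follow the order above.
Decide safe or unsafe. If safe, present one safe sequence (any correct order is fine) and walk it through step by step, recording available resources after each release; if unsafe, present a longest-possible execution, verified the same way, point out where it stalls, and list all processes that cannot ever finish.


UNSAFE.
Key observation: no order helps: past proc-G, proc-C, proc-H, the free pool tops out at (1, 4, 6), below what each blocked process needs in row locks.
Going as far as possible: proc-G, proc-C, proc-H; after that, nothing fits. Walking it through:
  pool = (0, 3, 3)
  run proc-G (needs (0, 2, 3), free (0, 3, 3)); after release of (1, 0, 0) the pool is (1, 3, 3)
  run proc-C (needs (0, 1, 0), free (1, 3, 3)); after release of (0, 0, 2) the pool is (1, 3, 5)
  run proc-H (needs (0, 1, 4), free (1, 3, 5)); after release of (0, 1, 1) the pool is (1, 4, 6)
  proc-E cannot run: need (3, 5, 6) vs free (1, 4, 6) (insufficient page locks and row locks)
  proc-B cannot run: need (1, 5, 0) vs free (1, 4, 6) (insufficient row locks)
Processes that can never finish: proc-E and proc-B.


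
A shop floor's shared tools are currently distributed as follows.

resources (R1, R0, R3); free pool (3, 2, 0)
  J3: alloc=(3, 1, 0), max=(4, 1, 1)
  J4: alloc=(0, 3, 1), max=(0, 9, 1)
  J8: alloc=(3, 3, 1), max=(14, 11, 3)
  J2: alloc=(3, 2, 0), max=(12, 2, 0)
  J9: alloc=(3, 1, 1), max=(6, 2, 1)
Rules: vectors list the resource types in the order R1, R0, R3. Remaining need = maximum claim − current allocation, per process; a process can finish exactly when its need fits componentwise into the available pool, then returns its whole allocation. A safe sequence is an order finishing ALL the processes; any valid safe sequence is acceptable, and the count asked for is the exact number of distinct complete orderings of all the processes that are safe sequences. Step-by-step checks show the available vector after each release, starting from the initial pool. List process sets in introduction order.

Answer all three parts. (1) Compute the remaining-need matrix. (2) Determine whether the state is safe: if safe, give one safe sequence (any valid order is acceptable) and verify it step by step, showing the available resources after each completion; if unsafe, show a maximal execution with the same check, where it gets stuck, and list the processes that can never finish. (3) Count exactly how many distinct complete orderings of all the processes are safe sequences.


(1) Remaining need (order R1, R0, R3):
  J3: (1, 0, 1)
  J4: (0, 6, 0)
  J8: (11, 8, 2)
  J2: (9, 0, 0)
  J9: (3, 1, 0)
(2) SAFE — a valid safe sequence is J9, J3, J2, J4, J8.
Key observation: the first exact fit in this order is J9 — it needs (3, 1, 0) with (3, 2, 0) free, meeting a requested resource to the last unit.
Walking it through:
  pool = (3, 2, 0)
  run J9 (needs (3, 1, 0), free (3, 2, 0)); after release of (3, 1, 1) the pool is (6, 3, 1)
  run J3 (needs (1, 0, 1), free (6, 3, 1)); after release of (3, 1, 0) the pool is (9, 4, 1)
  run J2 (needs (9, 0, 0), free (9, 4, 1)); after release of (3, 2, 0) the pool is (12, 6, 1)
  run J4 (needs (0, 6, 0), free (12, 6, 1)); after release of (0, 3, 1) the pool is (12, 9, 2)
  run J8 (needs (11, 8, 2), free (12, 9, 2)); after release of (3, 3, 1) the pool is (15, 12, 3)
(3) Exactly 1 of the possible complete orderings is a safe sequence.
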